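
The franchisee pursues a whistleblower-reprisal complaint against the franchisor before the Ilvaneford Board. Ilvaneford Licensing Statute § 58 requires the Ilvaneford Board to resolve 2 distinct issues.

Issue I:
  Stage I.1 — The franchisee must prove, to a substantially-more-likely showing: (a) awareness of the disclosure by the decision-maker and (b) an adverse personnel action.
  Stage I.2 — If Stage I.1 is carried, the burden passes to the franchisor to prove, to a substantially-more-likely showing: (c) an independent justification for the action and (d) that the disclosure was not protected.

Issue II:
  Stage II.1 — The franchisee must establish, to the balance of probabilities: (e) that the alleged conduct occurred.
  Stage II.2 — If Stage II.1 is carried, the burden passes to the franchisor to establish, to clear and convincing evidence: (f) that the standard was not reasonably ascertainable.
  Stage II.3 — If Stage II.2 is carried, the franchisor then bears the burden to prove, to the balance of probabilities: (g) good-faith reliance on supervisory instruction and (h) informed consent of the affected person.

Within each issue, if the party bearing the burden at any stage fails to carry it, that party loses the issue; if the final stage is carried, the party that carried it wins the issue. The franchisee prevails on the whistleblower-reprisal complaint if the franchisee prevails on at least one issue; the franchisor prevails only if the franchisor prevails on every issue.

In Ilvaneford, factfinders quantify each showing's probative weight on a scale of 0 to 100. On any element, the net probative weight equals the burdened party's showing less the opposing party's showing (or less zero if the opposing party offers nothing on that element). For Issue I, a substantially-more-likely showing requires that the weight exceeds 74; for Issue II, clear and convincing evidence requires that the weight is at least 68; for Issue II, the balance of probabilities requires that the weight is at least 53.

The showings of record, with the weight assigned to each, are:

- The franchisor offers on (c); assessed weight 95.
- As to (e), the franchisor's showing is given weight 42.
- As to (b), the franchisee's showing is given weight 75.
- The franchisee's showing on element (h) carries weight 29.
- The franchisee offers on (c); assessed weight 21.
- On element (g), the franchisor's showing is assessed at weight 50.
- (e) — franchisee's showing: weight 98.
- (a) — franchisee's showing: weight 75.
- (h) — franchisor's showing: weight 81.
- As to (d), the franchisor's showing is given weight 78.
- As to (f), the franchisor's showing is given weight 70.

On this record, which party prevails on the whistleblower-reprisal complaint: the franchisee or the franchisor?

— Issue I —
At Stage I.1 the franchisee must meet a substantially-more-likely showing (weight exceeds 74): on (a) the weight is 75, > 74, so (a) meets the standard; on (b) the weight is 75, which does exceed 74, so (b) meets the standard.
  All elements met. The burden passes to the franchisor.
At Stage I.2 the franchisor must meet a substantially-more-likely showing (weight exceeds 74): on (c) the weight is 95 less the opposing 21 gives net 74, which does not exceed 74, so (c) does not meet the standard; on (d) the weight is 78, which does exceed 74, so (d) meets the standard.
  The franchisor does not carry Stage I.2.
The analysis ends at Stage I.2; the franchisee prevails on this issue.
— Issue II —
Stage II.1 (franchisee, the balance of probabilities, weight is at least 53): (e) net 98−42=56 ≥ 53 — meets.
  The franchisee carries Stage II.1; the franchisor now bears the burden.
Stage II.2 (franchisor, clear and convincing evidence, weight is at least 68): (f) 70 ≥ 68 — meets.
  Stage II.2 carried; the burden remains with the franchisor.
Stage II.3 (franchisor, the balance of probabilities, weight is at least 53): (g) 50 < 53 — fails; (h) net 81−29=52 < 53 — fails.
  Not every element is met, so the franchisor fails to carry Stage II.3.
So the franchisee prevails on this issue.
Per-issue: Issue I → franchisee; Issue II → franchisee. The franchisee must prevail on at least one issue; overall, the franchisee prevails.

franchisee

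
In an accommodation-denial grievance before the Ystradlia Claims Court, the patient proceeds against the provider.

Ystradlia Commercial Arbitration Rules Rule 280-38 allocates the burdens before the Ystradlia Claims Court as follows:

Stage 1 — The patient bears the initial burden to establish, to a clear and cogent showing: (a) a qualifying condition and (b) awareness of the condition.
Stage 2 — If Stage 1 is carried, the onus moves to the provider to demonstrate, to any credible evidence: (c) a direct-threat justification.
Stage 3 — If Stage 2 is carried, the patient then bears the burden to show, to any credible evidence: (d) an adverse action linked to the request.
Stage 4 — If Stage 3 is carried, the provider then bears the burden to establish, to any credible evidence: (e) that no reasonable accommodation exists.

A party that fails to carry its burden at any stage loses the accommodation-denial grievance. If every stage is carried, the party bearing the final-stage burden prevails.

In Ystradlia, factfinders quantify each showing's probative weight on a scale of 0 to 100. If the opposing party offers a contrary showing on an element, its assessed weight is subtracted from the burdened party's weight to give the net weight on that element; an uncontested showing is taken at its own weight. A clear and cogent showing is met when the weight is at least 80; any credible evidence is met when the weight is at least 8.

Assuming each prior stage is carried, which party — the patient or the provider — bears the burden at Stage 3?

patient

Stage 3's rule assigns the burden to the patient (to any credible evidence).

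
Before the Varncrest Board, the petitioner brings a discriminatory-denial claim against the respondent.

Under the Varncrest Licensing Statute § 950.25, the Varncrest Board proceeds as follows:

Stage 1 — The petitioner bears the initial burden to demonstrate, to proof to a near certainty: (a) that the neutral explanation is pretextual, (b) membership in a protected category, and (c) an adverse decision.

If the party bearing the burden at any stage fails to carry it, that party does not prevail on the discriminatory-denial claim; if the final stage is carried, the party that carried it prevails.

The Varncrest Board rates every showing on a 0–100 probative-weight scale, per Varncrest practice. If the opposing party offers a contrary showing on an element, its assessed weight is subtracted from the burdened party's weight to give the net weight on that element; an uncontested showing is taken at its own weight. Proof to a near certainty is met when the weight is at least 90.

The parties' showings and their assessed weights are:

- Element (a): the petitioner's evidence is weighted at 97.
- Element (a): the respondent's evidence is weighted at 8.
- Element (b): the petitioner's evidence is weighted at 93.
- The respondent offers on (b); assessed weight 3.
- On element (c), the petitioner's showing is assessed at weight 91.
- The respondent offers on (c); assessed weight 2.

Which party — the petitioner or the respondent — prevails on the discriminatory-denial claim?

respondent

Stage 1 (petitioner, proof to a near certainty, weight is at least 90): (a) net 97−8=89 < 90 — fails; (b) net 93−3=90 ≥ 90 — meets; (c) net 91−2=89 < 90 — fails.
  Not every element is met, so the petitioner fails to carry Stage 1.
So the respondent prevails.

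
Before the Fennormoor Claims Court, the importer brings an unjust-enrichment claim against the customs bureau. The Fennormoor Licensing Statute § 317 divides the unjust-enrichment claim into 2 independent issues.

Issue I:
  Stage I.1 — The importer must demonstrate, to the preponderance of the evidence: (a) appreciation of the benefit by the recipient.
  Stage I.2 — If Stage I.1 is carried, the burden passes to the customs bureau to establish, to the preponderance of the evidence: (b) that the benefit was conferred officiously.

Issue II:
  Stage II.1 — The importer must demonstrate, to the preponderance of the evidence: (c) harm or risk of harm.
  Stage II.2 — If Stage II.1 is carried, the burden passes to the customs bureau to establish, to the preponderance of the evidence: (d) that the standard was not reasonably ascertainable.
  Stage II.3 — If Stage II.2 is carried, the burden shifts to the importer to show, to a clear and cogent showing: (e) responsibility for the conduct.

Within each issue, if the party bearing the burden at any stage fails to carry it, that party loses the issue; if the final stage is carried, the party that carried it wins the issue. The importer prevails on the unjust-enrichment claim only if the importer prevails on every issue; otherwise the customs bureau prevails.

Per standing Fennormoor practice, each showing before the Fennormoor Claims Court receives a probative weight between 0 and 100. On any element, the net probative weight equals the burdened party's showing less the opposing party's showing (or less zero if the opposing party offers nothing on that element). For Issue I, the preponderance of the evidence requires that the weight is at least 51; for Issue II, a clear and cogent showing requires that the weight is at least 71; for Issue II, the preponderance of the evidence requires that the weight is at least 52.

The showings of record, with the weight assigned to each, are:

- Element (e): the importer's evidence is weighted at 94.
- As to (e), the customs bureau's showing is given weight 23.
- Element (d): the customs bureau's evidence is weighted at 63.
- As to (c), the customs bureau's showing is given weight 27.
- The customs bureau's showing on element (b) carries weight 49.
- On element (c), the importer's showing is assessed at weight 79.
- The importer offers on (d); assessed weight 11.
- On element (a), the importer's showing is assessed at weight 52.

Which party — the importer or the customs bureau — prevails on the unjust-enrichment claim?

importer

— Issue I —
At Stage I.1 the importer must meet the preponderance of the evidence (weight is at least 51): on (a) the weight is 52, which does reach 51, so (a) meets the standard.
  All elements met. The burden passes to the customs bureau.
At Stage I.2 the customs bureau must meet the preponderance of the evidence (weight is at least 51): on (b) the weight is 49, < 51, so (b) does not meet the standard.
  Stage I.2 not carried; the customs bureau fails its burden.
So the importer prevails on this issue.
— Issue II —
At Stage II.1 the importer must meet the preponderance of the evidence (weight is at least 52): on (c) the weight is 79 less the opposing 27 gives net 52, ≥ 52, so (c) meets the standard.
  The importer carries Stage II.1; the customs bureau now bears the burden.
At Stage II.2 the customs bureau must meet the preponderance of the evidence (weight is at least 52): on (d) the weight is 63 less the opposing 11 gives net 52, which does reach 52, so (d) meets the standard.
  Stage II.2 is satisfied; the onus moves to the importer.
At Stage II.3 the importer must meet a clear and cogent showing (weight is at least 71): on (e) the weight is 94 less the opposing 23 gives net 71, which does reach 71, so (e) meets the standard.
  Stage II.3 carried; the final stage is satisfied.
With every stage satisfied, the importer prevails on this issue.
Per-issue: Issue I → importer; Issue II → importer. The importer must prevail on every issue; overall, the importer prevails.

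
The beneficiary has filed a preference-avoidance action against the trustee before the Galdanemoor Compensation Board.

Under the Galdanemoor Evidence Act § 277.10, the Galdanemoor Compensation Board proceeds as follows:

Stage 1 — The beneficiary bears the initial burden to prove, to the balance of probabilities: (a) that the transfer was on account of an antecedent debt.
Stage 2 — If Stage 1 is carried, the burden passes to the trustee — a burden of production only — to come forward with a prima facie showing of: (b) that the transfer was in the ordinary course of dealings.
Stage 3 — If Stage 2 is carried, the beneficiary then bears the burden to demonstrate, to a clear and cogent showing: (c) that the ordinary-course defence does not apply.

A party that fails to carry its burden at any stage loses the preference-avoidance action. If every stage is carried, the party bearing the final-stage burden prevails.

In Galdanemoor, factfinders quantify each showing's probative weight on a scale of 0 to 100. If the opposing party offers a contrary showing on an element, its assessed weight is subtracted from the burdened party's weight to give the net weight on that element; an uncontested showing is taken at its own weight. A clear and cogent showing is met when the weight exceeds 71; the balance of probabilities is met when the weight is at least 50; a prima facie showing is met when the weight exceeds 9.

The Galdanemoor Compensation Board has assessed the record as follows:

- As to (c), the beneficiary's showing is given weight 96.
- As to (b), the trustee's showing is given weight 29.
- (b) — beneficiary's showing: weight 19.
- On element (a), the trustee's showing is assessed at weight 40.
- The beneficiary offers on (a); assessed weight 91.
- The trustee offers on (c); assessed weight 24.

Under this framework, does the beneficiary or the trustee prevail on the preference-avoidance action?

Stage 1 — burden on beneficiary; standard: the balance of probabilities (weight is at least 50).
    (a): 91 − 40 = 51 ≥ 50 [met]
  All elements met. The burden passes to the trustee.
Stage 2 — burden on trustee; standard: a prima facie showing (weight exceeds 9).
    (b): 29 − 19 = 10 > 9 [met]
  The trustee carries Stage 2; the beneficiary now bears the burden.
Stage 3 — burden on beneficiary; standard: a clear and cogent showing (weight exceeds 71).
    (c): 96 − 24 = 72 > 71 [met]
  The beneficiary carries the last stage.
Every stage carried; the beneficiary prevails.

beneficiary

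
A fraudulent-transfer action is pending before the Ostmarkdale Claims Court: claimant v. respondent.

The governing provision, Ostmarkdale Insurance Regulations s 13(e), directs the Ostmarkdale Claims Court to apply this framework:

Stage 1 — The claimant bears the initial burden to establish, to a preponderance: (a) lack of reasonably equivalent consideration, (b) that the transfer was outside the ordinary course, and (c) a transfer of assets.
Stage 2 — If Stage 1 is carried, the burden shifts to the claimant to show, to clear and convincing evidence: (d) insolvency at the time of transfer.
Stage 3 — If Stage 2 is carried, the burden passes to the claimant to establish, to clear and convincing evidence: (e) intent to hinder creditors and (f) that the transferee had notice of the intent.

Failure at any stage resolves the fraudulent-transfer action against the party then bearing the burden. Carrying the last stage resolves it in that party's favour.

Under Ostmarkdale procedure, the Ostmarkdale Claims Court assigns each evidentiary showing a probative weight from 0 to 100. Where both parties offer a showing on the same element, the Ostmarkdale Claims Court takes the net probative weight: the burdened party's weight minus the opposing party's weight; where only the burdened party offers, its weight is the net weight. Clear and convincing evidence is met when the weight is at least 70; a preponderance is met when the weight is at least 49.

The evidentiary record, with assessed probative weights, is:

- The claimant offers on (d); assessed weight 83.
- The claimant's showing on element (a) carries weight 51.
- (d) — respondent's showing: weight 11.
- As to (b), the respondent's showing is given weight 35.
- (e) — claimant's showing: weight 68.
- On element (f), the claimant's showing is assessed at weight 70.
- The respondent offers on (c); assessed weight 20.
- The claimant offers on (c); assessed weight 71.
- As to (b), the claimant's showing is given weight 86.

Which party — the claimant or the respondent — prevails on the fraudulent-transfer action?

Stage 1 (claimant, a preponderance, weight is at least 49): (a) 51 ≥ 49 — meets; (b) net 86−35=51 ≥ 49 — meets; (c) net 71−20=51 ≥ 49 — meets.
  All elements met. The claimant retains the burden for Stage 2.
Stage 2 (claimant, clear and convincing evidence, weight is at least 70): (d) net 83−11=72 ≥ 70 — meets.
  Stage 2 carried; the burden remains with the claimant.
Stage 3 (claimant, clear and convincing evidence, weight is at least 70): (e) 68 < 70 — fails; (f) 70 ≥ 70 — meets.
  Not every element is met, so the claimant fails to carry Stage 3.
The analysis ends at Stage 3; the respondent prevails.

respondent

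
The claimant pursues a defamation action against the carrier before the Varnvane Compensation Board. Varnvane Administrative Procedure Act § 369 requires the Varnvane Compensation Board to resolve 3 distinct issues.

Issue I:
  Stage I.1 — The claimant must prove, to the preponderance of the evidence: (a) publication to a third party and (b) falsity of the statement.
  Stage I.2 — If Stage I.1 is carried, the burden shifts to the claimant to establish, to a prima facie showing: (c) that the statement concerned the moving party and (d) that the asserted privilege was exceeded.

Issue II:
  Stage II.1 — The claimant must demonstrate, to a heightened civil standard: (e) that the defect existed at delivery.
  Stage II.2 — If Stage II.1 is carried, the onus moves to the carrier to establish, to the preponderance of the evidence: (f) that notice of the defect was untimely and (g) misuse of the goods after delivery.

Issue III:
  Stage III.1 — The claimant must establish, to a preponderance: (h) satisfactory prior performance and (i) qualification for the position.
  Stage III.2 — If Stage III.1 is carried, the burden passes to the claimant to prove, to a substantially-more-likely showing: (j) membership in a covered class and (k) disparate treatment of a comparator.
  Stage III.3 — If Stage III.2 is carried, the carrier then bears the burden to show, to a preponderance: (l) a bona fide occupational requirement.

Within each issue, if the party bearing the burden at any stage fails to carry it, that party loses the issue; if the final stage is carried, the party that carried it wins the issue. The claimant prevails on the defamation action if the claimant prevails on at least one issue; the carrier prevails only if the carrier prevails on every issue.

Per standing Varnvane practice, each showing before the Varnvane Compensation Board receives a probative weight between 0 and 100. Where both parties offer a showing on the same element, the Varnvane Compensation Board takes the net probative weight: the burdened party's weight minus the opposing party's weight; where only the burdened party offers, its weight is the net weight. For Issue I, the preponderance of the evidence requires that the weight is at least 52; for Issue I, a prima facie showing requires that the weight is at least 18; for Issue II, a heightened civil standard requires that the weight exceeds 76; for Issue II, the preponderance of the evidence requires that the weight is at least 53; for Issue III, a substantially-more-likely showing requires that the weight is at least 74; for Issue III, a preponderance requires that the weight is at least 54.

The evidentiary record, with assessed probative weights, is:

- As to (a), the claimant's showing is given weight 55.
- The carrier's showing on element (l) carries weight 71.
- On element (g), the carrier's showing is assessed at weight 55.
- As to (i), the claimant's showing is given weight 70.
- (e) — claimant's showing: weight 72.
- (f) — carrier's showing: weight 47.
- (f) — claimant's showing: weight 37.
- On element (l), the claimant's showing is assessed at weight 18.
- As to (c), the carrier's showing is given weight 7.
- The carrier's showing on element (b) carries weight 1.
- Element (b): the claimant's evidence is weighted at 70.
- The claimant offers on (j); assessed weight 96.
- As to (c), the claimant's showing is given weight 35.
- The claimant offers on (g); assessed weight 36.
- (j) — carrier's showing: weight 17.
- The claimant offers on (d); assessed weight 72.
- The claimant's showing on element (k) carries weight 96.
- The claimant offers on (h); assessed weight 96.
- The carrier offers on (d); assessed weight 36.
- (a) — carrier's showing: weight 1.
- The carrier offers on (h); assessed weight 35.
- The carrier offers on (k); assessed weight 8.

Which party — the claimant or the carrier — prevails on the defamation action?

— Issue I —
Stage I.1 (claimant, the preponderance of the evidence, weight is at least 52): (a) net 55−1=54 ≥ 52 — meets; (b) net 70−1=69 ≥ 52 — meets.
  Stage I.1 is satisfied; the claimant continues to bear the burden.
Stage I.2 (claimant, a prima facie showing, weight is at least 18): (c) net 35−7=28 ≥ 18 — meets; (d) net 72−36=36 ≥ 18 — meets.
  The claimant carries the last stage.
With every stage satisfied, the claimant prevails on this issue.
— Issue II —
Stage II.1 — burden on claimant; standard: a heightened civil standard (weight exceeds 76).
    (e): 72 ≤ 76 [not met]
  Stage II.1 not carried; the claimant fails its burden.
The analysis ends at Stage II.1; the carrier prevails on this issue.
— Issue III —
Stage III.1 — burden on claimant; standard: a preponderance (weight is at least 54).
    (h): 96 − 35 = 61 ≥ 54 [met]
    (i): 70 ≥ 54 [met]
  Stage III.1 carried; the burden remains with the claimant.
Stage III.2 — burden on claimant; standard: a substantially-more-likely showing (weight is at least 74).
    (j): 96 − 17 = 79 ≥ 74 [met]
    (k): 96 − 8 = 88 ≥ 74 [met]
  Stage III.2 carried; the burden shifts to the carrier.
Stage III.3 — burden on carrier; standard: a preponderance (weight is at least 54).
    (l): 71 − 18 = 53 < 54 [not met]
  Stage III.3 not carried; the carrier fails its burden.
So the claimant prevails on this issue.
Per-issue: Issue I → claimant; Issue II → carrier; Issue III → claimant. The claimant must prevail on at least one issue; overall, the claimant prevails.

claimant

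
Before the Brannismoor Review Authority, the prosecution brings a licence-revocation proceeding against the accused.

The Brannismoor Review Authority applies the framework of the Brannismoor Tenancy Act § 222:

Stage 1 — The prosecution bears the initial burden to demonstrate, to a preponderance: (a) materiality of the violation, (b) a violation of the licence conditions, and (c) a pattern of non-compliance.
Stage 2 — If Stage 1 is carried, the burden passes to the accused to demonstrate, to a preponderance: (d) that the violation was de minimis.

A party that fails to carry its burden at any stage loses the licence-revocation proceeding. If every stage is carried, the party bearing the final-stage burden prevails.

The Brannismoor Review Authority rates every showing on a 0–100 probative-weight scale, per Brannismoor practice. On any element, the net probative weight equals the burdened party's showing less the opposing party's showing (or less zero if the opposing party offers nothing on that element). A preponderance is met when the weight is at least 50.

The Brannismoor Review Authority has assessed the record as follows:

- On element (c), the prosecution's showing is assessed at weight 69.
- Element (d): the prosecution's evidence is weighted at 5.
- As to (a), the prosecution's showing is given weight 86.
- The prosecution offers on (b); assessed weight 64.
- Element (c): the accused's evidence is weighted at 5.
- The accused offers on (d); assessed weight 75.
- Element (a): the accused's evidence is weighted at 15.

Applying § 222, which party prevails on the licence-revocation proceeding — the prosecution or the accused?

At Stage 1 the prosecution must meet a preponderance (weight is at least 50): on (a) the weight is 86 less the opposing 15 gives net 71, ≥ 50, so (a) meets the standard; on (b) the weight is 64, ≥ 50, so (b) meets the standard; on (c) the weight is 69 less the opposing 5 gives net 64, which does reach 50, so (c) meets the standard.
  The prosecution carries Stage 1; the accused now bears the burden.
At Stage 2 the accused must meet a preponderance (weight is at least 50): on (d) the weight is 75 less the opposing 5 gives net 70, ≥ 50, so (d) meets the standard.
  All elements met at the final stage.
With every stage satisfied, the accused prevails.

accused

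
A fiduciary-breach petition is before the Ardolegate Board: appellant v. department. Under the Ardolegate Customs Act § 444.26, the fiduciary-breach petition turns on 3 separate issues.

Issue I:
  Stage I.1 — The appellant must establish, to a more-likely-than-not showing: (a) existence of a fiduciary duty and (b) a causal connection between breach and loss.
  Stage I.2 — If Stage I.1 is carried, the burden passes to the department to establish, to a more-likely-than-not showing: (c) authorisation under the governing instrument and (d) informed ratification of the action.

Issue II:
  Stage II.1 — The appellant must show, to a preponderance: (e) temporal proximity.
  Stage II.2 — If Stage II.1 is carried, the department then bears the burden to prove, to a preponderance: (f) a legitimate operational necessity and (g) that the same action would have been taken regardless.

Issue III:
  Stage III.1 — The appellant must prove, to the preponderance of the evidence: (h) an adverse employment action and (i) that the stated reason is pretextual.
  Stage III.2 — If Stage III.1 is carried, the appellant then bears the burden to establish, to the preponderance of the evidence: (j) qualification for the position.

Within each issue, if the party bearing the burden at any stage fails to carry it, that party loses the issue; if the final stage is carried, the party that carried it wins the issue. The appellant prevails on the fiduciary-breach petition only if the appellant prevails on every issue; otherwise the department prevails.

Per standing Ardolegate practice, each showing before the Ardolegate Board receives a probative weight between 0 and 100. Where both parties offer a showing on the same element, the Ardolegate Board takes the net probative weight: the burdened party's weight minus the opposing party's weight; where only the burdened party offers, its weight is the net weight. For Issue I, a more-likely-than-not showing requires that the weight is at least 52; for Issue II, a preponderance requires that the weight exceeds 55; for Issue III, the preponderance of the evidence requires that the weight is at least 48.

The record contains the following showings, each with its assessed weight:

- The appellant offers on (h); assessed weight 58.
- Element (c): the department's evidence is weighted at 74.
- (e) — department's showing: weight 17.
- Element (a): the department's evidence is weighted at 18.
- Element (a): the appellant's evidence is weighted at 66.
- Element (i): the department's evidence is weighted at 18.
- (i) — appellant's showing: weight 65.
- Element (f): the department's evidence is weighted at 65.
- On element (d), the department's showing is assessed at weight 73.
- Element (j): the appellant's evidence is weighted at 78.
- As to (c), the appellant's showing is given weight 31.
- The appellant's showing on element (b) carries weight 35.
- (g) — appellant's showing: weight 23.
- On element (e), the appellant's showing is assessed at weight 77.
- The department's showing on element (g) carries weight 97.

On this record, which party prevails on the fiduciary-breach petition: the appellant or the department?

department

— Issue I —
Stage I.1 — burden on appellant; standard: a more-likely-than-not showing (weight is at least 52).
    (a): 66 − 18 = 48 < 52 [not met]
    (b): 35 < 52 [not met]
  The appellant does not carry Stage I.1.
The analysis ends at Stage I.1; the department prevails on this issue.
— Issue II —
Stage II.1 — burden on appellant; standard: a preponderance (weight exceeds 55).
    (e): 77 − 17 = 60 > 55 [met]
  Stage II.1 carried; the burden shifts to the department.
Stage II.2 — burden on department; standard: a preponderance (weight exceeds 55).
    (f): 65 > 55 [met]
    (g): 97 − 23 = 74 > 55 [met]
  The department carries the last stage.
Every stage carried; the department prevails on this issue.
— Issue III —
At Stage III.1 the appellant must meet the preponderance of the evidence (weight is at least 48): on (h) the weight is 58, which does reach 48, so (h) meets the standard; on (i) the weight is 65 less the opposing 18 gives net 47, < 48, so (i) does not meet the standard.
  Stage III.1 not carried; the appellant fails its burden.
So the department prevails on this issue.
Per-issue: Issue I → department; Issue II → department; Issue III → department. The appellant must prevail on every issue; overall, the department prevails.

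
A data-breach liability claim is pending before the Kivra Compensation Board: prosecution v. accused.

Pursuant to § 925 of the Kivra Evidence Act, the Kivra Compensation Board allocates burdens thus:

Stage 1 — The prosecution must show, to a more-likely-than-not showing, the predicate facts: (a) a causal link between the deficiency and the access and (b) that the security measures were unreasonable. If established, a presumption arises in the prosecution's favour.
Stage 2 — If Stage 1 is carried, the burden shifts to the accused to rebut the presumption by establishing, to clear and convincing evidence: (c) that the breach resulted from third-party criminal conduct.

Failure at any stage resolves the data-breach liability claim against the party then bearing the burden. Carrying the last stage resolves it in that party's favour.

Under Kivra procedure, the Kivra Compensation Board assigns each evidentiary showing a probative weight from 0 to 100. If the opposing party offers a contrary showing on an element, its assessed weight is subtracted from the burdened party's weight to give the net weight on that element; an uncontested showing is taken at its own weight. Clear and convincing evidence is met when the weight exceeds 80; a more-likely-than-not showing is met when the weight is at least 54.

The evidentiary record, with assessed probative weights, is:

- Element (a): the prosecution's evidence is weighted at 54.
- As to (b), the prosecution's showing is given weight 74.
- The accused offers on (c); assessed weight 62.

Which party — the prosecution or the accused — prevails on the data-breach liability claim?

prosecution

Stage 1 (prosecution, a more-likely-than-not showing, weight is at least 54): (a) 54 ≥ 54 — meets; (b) 74 ≥ 54 — meets.
  All elements met. The burden passes to the accused.
Stage 2 (accused, clear and convincing evidence, weight exceeds 80): (c) 62 ≤ 80 — fails.
  Stage 2 not carried; the accused fails its burden.
The prosecution prevails.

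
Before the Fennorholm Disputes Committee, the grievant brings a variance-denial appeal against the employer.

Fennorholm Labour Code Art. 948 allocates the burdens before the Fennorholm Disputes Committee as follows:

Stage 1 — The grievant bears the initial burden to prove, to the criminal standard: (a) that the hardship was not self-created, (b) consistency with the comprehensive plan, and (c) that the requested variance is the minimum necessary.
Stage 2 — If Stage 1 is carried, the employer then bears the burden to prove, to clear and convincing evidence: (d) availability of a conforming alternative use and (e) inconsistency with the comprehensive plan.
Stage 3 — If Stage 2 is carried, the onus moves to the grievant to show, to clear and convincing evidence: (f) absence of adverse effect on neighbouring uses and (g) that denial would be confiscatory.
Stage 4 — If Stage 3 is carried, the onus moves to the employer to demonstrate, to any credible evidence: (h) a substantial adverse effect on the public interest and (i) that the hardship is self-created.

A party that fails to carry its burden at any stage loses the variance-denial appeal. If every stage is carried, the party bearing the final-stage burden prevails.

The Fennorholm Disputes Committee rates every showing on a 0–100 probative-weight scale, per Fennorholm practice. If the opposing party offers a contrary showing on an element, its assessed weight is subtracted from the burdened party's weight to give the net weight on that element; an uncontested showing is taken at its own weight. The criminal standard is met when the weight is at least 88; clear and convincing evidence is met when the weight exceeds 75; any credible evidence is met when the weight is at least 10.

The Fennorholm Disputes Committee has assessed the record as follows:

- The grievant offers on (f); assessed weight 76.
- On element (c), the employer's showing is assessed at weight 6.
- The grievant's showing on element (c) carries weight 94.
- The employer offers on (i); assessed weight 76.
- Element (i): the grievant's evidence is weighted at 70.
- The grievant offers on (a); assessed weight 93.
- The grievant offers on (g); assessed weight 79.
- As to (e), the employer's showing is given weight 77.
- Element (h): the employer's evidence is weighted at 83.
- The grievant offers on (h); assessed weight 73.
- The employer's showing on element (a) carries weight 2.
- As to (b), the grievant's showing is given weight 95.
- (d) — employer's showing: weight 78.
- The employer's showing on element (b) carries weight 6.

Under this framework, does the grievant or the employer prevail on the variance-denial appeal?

Stage 1 (grievant, the criminal standard, weight is at least 88): (a) net 93−2=91 ≥ 88 — meets; (b) net 95−6=89 ≥ 88 — meets; (c) net 94−6=88 ≥ 88 — meets.
  Stage 1 carried; the burden shifts to the employer.
Stage 2 (employer, clear and convincing evidence, weight exceeds 75): (d) 78 > 75 — meets; (e) 77 > 75 — meets.
  The employer carries Stage 2; the grievant now bears the burden.
Stage 3 (grievant, clear and convincing evidence, weight exceeds 75): (f) 76 > 75 — meets; (g) 79 > 75 — meets.
  Stage 3 carried; the burden shifts to the employer.
Stage 4 (employer, any credible evidence, weight is at least 10): (h) net 83−73=10 ≥ 10 — meets; (i) net 76−70=6 < 10 — fails.
  Not every element is met, so the employer fails to carry Stage 4.
The analysis ends at Stage 4; the grievant prevails.

grievant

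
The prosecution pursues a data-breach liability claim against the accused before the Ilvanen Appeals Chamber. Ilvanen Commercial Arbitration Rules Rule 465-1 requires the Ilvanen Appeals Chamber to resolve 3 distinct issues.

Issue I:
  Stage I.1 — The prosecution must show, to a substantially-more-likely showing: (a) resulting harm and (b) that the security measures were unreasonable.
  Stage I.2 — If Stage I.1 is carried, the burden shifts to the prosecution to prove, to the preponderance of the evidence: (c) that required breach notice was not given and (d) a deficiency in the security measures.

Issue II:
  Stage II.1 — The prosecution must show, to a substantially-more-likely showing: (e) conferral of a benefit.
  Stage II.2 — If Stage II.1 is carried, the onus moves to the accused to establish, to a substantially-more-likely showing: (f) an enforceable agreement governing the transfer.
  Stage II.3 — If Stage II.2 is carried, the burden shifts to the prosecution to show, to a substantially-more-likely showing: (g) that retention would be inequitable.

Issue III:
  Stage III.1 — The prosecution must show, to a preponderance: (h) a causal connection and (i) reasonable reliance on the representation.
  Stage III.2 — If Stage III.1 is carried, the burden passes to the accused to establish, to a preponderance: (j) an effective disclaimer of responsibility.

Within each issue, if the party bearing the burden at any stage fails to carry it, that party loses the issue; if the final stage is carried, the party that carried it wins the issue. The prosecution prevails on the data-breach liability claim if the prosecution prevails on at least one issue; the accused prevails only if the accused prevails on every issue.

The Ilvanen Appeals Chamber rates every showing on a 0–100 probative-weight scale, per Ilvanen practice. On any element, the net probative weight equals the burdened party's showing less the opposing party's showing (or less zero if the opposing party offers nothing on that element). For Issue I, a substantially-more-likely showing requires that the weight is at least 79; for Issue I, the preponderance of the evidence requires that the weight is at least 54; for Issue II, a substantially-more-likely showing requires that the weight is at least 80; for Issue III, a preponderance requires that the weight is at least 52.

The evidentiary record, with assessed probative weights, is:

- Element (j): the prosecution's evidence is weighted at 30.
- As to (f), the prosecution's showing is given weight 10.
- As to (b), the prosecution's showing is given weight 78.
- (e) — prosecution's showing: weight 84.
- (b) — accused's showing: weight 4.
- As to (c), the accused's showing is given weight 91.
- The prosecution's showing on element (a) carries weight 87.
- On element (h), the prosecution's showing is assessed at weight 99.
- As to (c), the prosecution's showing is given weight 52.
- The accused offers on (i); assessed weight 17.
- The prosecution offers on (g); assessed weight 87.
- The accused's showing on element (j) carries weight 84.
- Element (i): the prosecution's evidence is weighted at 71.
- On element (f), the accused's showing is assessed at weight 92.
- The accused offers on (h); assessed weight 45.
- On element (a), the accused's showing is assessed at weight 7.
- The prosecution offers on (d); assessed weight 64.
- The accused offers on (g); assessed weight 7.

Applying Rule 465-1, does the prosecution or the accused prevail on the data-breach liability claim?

— Issue I —
Stage I.1 (prosecution, a substantially-more-likely showing, weight is at least 79): (a) net 87−7=80 ≥ 79 — meets; (b) net 78−4=74 < 79 — fails.
  The prosecution does not carry Stage I.1.
So the accused prevails on this issue.
— Issue II —
Stage II.1 — burden on prosecution; standard: a substantially-more-likely showing (weight is at least 80).
    (e): 84 ≥ 80 [met]
  The prosecution carries Stage II.1; the accused now bears the burden.
Stage II.2 — burden on accused; standard: a substantially-more-likely showing (weight is at least 80).
    (f): 92 − 10 = 82 ≥ 80 [met]
  All elements met. The burden passes to the prosecution.
Stage II.3 — burden on prosecution; standard: a substantially-more-likely showing (weight is at least 80).
    (g): 87 − 7 = 80 ≥ 80 [met]
  All elements met at the final stage.
With every stage satisfied, the prosecution prevails on this issue.
— Issue III —
Stage III.1 (prosecution, a preponderance, weight is at least 52): (h) net 99−45=54 ≥ 52 — meets; (i) net 71−17=54 ≥ 52 — meets.
  The prosecution carries Stage III.1; the accused now bears the burden.
Stage III.2 (accused, a preponderance, weight is at least 52): (j) net 84−30=54 ≥ 52 — meets.
  The accused carries the last stage.
With every stage satisfied, the accused prevails on this issue.
Per-issue: Issue I → accused; Issue II → prosecution; Issue III → accused. The prosecution must prevail on at least one issue; overall, the prosecution prevails.

prosecution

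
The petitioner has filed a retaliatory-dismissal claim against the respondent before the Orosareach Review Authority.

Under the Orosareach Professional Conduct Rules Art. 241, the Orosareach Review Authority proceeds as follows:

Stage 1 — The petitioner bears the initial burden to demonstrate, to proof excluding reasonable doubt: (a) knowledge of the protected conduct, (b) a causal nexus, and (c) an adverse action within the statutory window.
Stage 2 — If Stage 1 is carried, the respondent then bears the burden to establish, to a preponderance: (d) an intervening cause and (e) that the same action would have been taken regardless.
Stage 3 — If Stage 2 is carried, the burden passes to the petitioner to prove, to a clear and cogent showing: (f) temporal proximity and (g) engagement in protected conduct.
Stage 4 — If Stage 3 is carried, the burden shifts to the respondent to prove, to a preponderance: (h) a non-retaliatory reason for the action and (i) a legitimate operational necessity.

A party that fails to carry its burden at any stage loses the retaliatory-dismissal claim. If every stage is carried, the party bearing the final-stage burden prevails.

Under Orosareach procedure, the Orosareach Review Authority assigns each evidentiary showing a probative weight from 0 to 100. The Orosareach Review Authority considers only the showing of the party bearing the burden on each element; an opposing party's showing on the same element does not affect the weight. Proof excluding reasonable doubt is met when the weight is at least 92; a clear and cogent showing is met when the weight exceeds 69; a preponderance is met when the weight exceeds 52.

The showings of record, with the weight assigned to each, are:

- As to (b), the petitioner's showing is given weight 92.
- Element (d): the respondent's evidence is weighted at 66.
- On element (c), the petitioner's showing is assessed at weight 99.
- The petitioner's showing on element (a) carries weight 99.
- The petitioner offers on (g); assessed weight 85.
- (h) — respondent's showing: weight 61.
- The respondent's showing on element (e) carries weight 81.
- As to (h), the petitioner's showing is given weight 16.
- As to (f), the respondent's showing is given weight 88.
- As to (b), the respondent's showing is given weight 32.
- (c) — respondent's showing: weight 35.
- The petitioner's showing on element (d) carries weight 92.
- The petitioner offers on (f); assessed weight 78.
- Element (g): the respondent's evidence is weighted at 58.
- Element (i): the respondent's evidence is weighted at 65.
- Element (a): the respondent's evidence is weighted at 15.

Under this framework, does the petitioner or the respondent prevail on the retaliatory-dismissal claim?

Stage 1 (petitioner, proof excluding reasonable doubt, weight is at least 92): (a) 99 (respondent's 15 disregarded) ≥ 92 — meets; (b) 92 (respondent's 32 disregarded) ≥ 92 — meets; (c) 99 (respondent's 35 disregarded) ≥ 92 — meets.
  The petitioner carries Stage 1; the respondent now bears the burden.
Stage 2 (respondent, a preponderance, weight exceeds 52): (d) 66 (petitioner's 92 disregarded) > 52 — meets; (e) 81 > 52 — meets.
  Stage 2 is satisfied; the onus moves to the petitioner.
Stage 3 (petitioner, a clear and cogent showing, weight exceeds 69): (f) 78 (respondent's 88 disregarded) > 69 — meets; (g) 85 (respondent's 58 disregarded) > 69 — meets.
  Stage 3 carried; the burden shifts to the respondent.
Stage 4 (respondent, a preponderance, weight exceeds 52): (h) 61 (petitioner's 16 disregarded) > 52 — meets; (i) 65 > 52 — meets.
  Stage 4 carried; the final stage is satisfied.
With every stage satisfied, the respondent prevails.

respondent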